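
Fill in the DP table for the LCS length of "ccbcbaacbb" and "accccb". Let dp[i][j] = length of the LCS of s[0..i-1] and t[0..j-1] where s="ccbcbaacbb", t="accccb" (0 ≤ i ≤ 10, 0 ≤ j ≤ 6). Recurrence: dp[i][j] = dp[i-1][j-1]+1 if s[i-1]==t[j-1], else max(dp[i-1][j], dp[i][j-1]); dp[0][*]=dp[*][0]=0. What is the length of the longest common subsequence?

5

   ''  a  c  c  c  c  b
''  0  0  0  0  0  0  0
 c  0  0  1  1  1  1  1
 c  0  0  1  2  2  2  2
 b  0  0  1  2  2  2  3
 c  0  0  1  2  3  3  3
 b  0  0  1  2  3  3  4
 a  0  1  1  2  3  3  4
 a  0  1  1  2  3  3  4
 c  0  1  2  2  3  4  4
 b  0  1  2  2  3  4  5
 b  0  1  2  2  3  4  5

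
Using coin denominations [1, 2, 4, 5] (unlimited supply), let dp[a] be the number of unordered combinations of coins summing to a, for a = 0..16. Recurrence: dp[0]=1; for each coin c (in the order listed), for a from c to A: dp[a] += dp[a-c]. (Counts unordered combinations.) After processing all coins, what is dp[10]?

after  coin     0     1     2     3     4     5     6     7     8     9    10    11    12    13    14    15    16
          1     1     1     1     1     1     1     1     1     1     1     1     1     1     1     1     1     1
          2     1     1     2     2     3     3     4     4     5     5     6     6     7     7     8     8     9
          4     1     1     2     2     4     4     6     6     9     9    12    12    16    16    20    20    25
          5     1     1     2     2     4     5     7     8    11    13    17    19    24    27    33    37    44

17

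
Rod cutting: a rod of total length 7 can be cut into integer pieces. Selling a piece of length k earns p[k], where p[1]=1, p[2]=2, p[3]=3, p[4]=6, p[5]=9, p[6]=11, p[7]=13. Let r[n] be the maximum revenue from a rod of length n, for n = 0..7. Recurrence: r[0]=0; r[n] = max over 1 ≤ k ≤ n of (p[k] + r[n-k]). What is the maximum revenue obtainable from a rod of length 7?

13

   n    0    1    2    3    4    5    6    7
r[n]    0    1    2    3    6    9   11   13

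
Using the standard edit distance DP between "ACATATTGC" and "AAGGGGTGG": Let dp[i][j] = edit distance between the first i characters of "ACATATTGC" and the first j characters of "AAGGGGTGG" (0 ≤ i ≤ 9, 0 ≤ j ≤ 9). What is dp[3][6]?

   ''  A  A  G  G  G  G  T  G  G
''  0  1  2  3  4  5  6  7  8  9
 A  1  0  1  2  3  4  5  6  7  8
 C  2  1  1  2  3  4  5  6  7  8
 A  3  2  1  2  3  4  5  6  7  8
 T  4  3  2  2  3  4  5  5  6  7
 A  5  4  3  3  3  4  5  6  6  7
 T  6  5  4  4  4  4  5  5  6  7
 T  7  6  5  5  5  5  5  5  6  7
 G  8  7  6  5  5  5  5  6  5  6
 C  9  8  7  6  6  6  6  6  6  6

5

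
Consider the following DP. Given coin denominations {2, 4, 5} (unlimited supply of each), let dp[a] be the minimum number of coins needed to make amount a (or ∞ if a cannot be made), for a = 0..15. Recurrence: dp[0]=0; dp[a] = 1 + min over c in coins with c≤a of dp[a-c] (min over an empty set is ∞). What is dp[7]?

2

 a  0  1  2  3  4  5  6  7  8  9 10 11 12 13 14 15
dp  0  -  1  -  1  1  2  2  2  2  2  3  3  3  3  3
(- denotes ∞ / unreachable)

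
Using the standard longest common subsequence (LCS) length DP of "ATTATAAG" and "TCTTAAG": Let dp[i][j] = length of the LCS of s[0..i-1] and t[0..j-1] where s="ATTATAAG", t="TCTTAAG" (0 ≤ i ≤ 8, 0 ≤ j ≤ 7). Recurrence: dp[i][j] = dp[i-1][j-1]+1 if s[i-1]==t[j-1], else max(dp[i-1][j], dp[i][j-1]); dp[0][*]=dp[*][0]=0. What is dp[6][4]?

3

   ''  T  C  T  T  A  A  G
''  0  0  0  0  0  0  0  0
 A  0  0  0  0  0  1  1  1
 T  0  1  1  1  1  1  1  1
 T  0  1  1  2  2  2  2  2
 A  0  1  1  2  2  3  3  3
 T  0  1  1  2  3  3  3  3
 A  0  1  1  2  3  4  4  4
 A  0  1  1  2  3  4  5  5
 G  0  1  1  2  3  4  5  6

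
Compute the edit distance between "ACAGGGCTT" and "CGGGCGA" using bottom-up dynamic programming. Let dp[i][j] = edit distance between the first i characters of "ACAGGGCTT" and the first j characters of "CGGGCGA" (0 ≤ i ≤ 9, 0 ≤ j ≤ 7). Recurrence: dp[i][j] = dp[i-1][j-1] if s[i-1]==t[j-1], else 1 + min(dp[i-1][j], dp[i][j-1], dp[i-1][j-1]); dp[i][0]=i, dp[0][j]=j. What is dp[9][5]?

   ''  C  G  G  G  C  G  A
''  0  1  2  3  4  5  6  7
 A  1  1  2  3  4  5  6  6
 C  2  1  2  3  4  4  5  6
 A  3  2  2  3  4  5  5  5
 G  4  3  2  2  3  4  5  6
 G  5  4  3  2  2  3  4  5
 G  6  5  4  3  2  3  3  4
 C  7  6  5  4  3  2  3  4
 T  8  7  6  5  4  3  3  4
 T  9  8  7  6  5  4  4  4

4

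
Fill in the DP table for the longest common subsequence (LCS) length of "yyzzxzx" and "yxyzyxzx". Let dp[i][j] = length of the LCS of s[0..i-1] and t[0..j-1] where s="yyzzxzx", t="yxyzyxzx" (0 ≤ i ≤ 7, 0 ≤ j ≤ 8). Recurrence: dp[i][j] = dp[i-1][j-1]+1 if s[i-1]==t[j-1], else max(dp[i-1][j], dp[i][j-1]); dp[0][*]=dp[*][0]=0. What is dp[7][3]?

   ''  y  x  y  z  y  x  z  x
''  0  0  0  0  0  0  0  0  0
 y  0  1  1  1  1  1  1  1  1
 y  0  1  1  2  2  2  2  2  2
 z  0  1  1  2  3  3  3  3  3
 z  0  1  1  2  3  3  3  4  4
 x  0  1  2  2  3  3  4  4  5
 z  0  1  2  2  3  3  4  5  5
 x  0  1  2  2  3  3  4  5  6

2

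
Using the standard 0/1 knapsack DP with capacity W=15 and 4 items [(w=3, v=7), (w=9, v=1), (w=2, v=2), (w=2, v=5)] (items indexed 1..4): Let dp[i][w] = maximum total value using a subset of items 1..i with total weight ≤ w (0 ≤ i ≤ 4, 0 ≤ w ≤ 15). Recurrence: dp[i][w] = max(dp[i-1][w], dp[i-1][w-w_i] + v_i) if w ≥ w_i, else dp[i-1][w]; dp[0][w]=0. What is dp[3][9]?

9

i\w   0   1   2   3   4   5   6   7   8   9  10  11  12  13  14  15
  0   0   0   0   0   0   0   0   0   0   0   0   0   0   0   0   0
  1   0   0   0   7   7   7   7   7   7   7   7   7   7   7   7   7
  2   0   0   0   7   7   7   7   7   7   7   7   7   8   8   8   8
  3   0   0   2   7   7   9   9   9   9   9   9   9   9   9  10  10
  4   0   0   5   7   7  12  12  14  14  14  14  14  14  14  14  14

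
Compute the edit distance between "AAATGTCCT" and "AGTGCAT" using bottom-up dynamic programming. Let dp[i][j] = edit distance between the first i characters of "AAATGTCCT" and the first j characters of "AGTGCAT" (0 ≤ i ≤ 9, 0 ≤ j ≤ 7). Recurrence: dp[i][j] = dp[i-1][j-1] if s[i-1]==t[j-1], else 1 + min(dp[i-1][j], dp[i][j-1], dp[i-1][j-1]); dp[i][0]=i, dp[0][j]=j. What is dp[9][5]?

5

   ''  A  G  T  G  C  A  T
''  0  1  2  3  4  5  6  7
 A  1  0  1  2  3  4  5  6
 A  2  1  1  2  3  4  4  5
 A  3  2  2  2  3  4  4  5
 T  4  3  3  2  3  4  5  4
 G  5  4  3  3  2  3  4  5
 T  6  5  4  3  3  3  4  4
 C  7  6  5  4  4  3  4  5
 C  8  7  6  5  5  4  4  5
 T  9  8  7  6  6  5  5  4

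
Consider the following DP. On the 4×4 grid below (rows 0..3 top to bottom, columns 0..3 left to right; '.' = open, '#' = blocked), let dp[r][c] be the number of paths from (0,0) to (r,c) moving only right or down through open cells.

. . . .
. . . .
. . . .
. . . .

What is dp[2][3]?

10

r\c   0   1   2   3
  0   1   1   1   1
  1   1   2   3   4
  2   1   3   6  10
  3   1   4  10  20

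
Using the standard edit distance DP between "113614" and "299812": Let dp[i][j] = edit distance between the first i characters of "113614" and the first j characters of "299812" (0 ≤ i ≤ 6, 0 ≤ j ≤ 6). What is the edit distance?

5

   ''  2  9  9  8  1  2
''  0  1  2  3  4  5  6
 1  1  1  2  3  4  4  5
 1  2  2  2  3  4  4  5
 3  3  3  3  3  4  5  5
 6  4  4  4  4  4  5  6
 1  5  5  5  5  5  4  5
 4  6  6  6  6  6  5  5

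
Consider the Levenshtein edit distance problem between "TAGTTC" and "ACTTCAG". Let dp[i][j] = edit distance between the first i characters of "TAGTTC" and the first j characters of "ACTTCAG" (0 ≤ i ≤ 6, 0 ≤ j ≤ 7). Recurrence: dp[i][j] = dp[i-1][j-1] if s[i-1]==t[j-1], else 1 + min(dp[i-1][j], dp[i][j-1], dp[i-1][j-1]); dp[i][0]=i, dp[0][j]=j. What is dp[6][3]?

   ''  A  C  T  T  C  A  G
''  0  1  2  3  4  5  6  7
 T  1  1  2  2  3  4  5  6
 A  2  1  2  3  3  4  4  5
 G  3  2  2  3  4  4  5  4
 T  4  3  3  2  3  4  5  5
 T  5  4  4  3  2  3  4  5
 C  6  5  4  4  3  2  3  4

4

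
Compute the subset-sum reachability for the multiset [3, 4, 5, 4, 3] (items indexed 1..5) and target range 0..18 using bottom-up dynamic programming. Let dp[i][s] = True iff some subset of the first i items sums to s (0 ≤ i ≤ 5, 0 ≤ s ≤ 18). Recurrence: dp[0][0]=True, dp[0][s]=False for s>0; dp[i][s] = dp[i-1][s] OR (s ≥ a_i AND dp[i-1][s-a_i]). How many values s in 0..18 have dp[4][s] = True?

11

i\s   0   1   2   3   4   5   6   7   8   9  10  11  12  13  14  15  16  17  18
  0   T   F   F   F   F   F   F   F   F   F   F   F   F   F   F   F   F   F   F
  1   T   F   F   T   F   F   F   F   F   F   F   F   F   F   F   F   F   F   F
  2   T   F   F   T   T   F   F   T   F   F   F   F   F   F   F   F   F   F   F
  3   T   F   F   T   T   T   F   T   T   T   F   F   T   F   F   F   F   F   F
  4   T   F   F   T   T   T   F   T   T   T   F   T   T   T   F   F   T   F   F
  5   T   F   F   T   T   T   T   T   T   T   T   T   T   T   T   T   T   F   F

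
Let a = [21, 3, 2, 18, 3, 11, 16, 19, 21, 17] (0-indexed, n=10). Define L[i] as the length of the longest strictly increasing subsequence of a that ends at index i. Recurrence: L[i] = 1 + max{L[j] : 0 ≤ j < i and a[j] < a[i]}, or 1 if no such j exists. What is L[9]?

5

   i    0    1    2    3    4    5    6    7    8    9
a[i]   21    3    2   18    3   11   16   19   21   17
L[i]    1    1    1    2    2    3    4    5    6    5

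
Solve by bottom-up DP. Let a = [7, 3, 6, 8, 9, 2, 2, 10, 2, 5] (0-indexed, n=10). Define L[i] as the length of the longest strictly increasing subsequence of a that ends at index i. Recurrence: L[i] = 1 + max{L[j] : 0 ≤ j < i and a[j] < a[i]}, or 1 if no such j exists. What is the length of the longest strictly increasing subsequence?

5

   i    0    1    2    3    4    5    6    7    8    9
a[i]    7    3    6    8    9    2    2   10    2    5
L[i]    1    1    2    3    4    1    1    5    1    2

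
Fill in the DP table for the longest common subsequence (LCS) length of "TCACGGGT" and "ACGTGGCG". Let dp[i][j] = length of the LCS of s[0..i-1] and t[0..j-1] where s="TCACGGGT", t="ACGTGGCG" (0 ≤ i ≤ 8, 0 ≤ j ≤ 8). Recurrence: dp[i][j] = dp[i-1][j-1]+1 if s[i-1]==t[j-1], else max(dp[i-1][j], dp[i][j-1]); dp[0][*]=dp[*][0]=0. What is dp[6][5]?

4

   ''  A  C  G  T  G  G  C  G
''  0  0  0  0  0  0  0  0  0
 T  0  0  0  0  1  1  1  1  1
 C  0  0  1  1  1  1  1  2  2
 A  0  1  1  1  1  1  1  2  2
 C  0  1  2  2  2  2  2  2  2
 G  0  1  2  3  3  3  3  3  3
 G  0  1  2  3  3  4  4  4  4
 G  0  1  2  3  3  4  5  5  5
 T  0  1  2  3  4  4  5  5  5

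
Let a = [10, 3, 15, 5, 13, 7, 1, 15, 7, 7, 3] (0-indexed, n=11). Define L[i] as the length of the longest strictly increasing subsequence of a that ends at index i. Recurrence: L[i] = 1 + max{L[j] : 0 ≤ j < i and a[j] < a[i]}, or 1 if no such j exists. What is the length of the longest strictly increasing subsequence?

4

   i    0    1    2    3    4    5    6    7    8    9   10
a[i]   10    3   15    5   13    7    1   15    7    7    3
L[i]    1    1    2    2    3    3    1    4    3    3    2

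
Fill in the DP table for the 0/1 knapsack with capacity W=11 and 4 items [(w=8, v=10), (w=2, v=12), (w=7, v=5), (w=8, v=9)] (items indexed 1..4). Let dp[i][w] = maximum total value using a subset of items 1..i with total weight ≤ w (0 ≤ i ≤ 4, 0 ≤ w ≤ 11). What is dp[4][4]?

i\w   0   1   2   3   4   5   6   7   8   9  10  11
  0   0   0   0   0   0   0   0   0   0   0   0   0
  1   0   0   0   0   0   0   0   0  10  10  10  10
  2   0   0  12  12  12  12  12  12  12  12  22  22
  3   0   0  12  12  12  12  12  12  12  17  22  22
  4   0   0  12  12  12  12  12  12  12  17  22  22

12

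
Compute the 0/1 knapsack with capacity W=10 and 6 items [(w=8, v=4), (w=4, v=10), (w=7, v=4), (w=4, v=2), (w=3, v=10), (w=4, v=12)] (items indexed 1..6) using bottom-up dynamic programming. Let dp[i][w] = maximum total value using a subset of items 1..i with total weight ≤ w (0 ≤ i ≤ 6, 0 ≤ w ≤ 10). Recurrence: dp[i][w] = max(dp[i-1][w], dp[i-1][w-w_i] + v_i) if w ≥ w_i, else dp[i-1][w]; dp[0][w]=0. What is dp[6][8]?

22

i\w   0   1   2   3   4   5   6   7   8   9  10
  0   0   0   0   0   0   0   0   0   0   0   0
  1   0   0   0   0   0   0   0   0   4   4   4
  2   0   0   0   0  10  10  10  10  10  10  10
  3   0   0   0   0  10  10  10  10  10  10  10
  4   0   0   0   0  10  10  10  10  12  12  12
  5   0   0   0  10  10  10  10  20  20  20  20
  6   0   0   0  10  12  12  12  22  22  22  22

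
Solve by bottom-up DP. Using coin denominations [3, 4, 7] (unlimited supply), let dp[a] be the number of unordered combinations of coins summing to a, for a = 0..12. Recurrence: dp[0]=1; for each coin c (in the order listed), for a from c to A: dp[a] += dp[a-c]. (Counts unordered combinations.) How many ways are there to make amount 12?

after  coin     0     1     2     3     4     5     6     7     8     9    10    11    12
          3     1     0     0     1     0     0     1     0     0     1     0     0     1
          4     1     0     0     1     1     0     1     1     1     1     1     1     2
          7     1     0     0     1     1     0     1     2     1     1     2     2     2

2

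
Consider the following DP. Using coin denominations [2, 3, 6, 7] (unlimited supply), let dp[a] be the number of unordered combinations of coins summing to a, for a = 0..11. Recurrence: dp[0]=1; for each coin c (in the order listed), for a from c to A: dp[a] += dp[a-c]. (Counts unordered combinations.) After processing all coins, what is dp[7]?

after  coin     0     1     2     3     4     5     6     7     8     9    10    11
          2     1     0     1     0     1     0     1     0     1     0     1     0
          3     1     0     1     1     1     1     2     1     2     2     2     2
          6     1     0     1     1     1     1     3     1     3     3     3     3
          7     1     0     1     1     1     1     3     2     3     4     4     4

2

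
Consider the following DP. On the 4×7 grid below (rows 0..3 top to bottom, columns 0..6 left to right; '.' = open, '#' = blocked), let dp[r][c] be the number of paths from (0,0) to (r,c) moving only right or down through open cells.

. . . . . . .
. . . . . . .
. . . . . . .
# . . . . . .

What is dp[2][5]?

21

r\c   0   1   2   3   4   5   6
  0   1   1   1   1   1   1   1
  1   1   2   3   4   5   6   7
  2   1   3   6  10  15  21  28
  3   0   3   9  19  34  55  83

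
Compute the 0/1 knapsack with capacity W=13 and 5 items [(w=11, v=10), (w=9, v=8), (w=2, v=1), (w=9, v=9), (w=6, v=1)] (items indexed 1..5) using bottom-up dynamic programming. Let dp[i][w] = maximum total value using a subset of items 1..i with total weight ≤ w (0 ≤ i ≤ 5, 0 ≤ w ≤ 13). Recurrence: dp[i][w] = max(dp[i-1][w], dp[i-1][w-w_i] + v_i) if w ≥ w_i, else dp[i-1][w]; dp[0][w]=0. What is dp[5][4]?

1

i\w   0   1   2   3   4   5   6   7   8   9  10  11  12  13
  0   0   0   0   0   0   0   0   0   0   0   0   0   0   0
  1   0   0   0   0   0   0   0   0   0   0   0  10  10  10
  2   0   0   0   0   0   0   0   0   0   8   8  10  10  10
  3   0   0   1   1   1   1   1   1   1   8   8  10  10  11
  4   0   0   1   1   1   1   1   1   1   9   9  10  10  11
  5   0   0   1   1   1   1   1   1   2   9   9  10  10  11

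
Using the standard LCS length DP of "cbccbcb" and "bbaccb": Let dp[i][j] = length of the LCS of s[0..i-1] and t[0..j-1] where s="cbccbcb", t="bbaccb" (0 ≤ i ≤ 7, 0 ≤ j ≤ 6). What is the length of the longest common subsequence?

   ''  b  b  a  c  c  b
''  0  0  0  0  0  0  0
 c  0  0  0  0  1  1  1
 b  0  1  1  1  1  1  2
 c  0  1  1  1  2  2  2
 c  0  1  1  1  2  3  3
 b  0  1  2  2  2  3  4
 c  0  1  2  2  3  3  4
 b  0  1  2  2  3  3  4

4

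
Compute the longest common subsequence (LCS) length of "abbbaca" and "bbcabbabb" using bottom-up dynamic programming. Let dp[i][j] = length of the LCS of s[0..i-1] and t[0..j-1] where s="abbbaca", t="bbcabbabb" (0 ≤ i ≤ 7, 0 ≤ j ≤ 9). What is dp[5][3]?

2

   ''  b  b  c  a  b  b  a  b  b
''  0  0  0  0  0  0  0  0  0  0
 a  0  0  0  0  1  1  1  1  1  1
 b  0  1  1  1  1  2  2  2  2  2
 b  0  1  2  2  2  2  3  3  3  3
 b  0  1  2  2  2  3  3  3  4  4
 a  0  1  2  2  3  3  3  4  4  4
 c  0  1  2  3  3  3  3  4  4  4
 a  0  1  2  3  4  4  4  4  4  4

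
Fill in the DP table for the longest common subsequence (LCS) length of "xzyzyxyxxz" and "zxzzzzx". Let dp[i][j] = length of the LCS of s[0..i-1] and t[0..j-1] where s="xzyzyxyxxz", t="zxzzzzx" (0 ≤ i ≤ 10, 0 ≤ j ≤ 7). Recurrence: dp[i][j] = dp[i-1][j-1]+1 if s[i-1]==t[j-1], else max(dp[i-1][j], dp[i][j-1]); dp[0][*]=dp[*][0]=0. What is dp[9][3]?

2

   ''  z  x  z  z  z  z  x
''  0  0  0  0  0  0  0  0
 x  0  0  1  1  1  1  1  1
 z  0  1  1  2  2  2  2  2
 y  0  1  1  2  2  2  2  2
 z  0  1  1  2  3  3  3  3
 y  0  1  1  2  3  3  3  3
 x  0  1  2  2  3  3  3  4
 y  0  1  2  2  3  3  3  4
 x  0  1  2  2  3  3  3  4
 x  0  1  2  2  3  3  3  4
 z  0  1  2  3  3  4  4  4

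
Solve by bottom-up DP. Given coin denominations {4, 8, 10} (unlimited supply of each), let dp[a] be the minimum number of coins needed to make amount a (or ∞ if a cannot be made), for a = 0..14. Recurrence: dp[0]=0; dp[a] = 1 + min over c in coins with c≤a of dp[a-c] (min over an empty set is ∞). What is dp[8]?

1

 a  0  1  2  3  4  5  6  7  8  9 10 11 12 13 14
dp  0  -  -  -  1  -  -  -  1  -  1  -  2  -  2
(- denotes ∞ / unreachable)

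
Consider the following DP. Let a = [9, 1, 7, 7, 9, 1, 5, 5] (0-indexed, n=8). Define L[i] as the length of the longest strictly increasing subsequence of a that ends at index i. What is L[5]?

   i    0    1    2    3    4    5    6    7
a[i]    9    1    7    7    9    1    5    5
L[i]    1    1    2    2    3    1    2    2

1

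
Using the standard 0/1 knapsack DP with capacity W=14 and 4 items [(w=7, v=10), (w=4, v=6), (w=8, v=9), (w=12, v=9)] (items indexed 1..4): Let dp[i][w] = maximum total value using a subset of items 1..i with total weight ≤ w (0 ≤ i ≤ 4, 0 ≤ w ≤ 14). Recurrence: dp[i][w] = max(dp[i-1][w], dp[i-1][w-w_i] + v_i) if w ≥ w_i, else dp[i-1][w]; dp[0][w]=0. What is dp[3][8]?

10

i\w   0   1   2   3   4   5   6   7   8   9  10  11  12  13  14
  0   0   0   0   0   0   0   0   0   0   0   0   0   0   0   0
  1   0   0   0   0   0   0   0  10  10  10  10  10  10  10  10
  2   0   0   0   0   6   6   6  10  10  10  10  16  16  16  16
  3   0   0   0   0   6   6   6  10  10  10  10  16  16  16  16
  4   0   0   0   0   6   6   6  10  10  10  10  16  16  16  16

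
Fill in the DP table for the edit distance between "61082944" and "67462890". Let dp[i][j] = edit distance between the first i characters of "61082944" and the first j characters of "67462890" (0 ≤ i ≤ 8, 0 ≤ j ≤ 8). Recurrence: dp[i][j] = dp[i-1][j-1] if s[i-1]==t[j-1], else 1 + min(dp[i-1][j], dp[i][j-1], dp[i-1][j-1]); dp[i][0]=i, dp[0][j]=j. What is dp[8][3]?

6

   ''  6  7  4  6  2  8  9  0
''  0  1  2  3  4  5  6  7  8
 6  1  0  1  2  3  4  5  6  7
 1  2  1  1  2  3  4  5  6  7
 0  3  2  2  2  3  4  5  6  6
 8  4  3  3  3  3  4  4  5  6
 2  5  4  4  4  4  3  4  5  6
 9  6  5  5  5  5  4  4  4  5
 4  7  6  6  5  6  5  5  5  5
 4  8  7  7  6  6  6  6  6  6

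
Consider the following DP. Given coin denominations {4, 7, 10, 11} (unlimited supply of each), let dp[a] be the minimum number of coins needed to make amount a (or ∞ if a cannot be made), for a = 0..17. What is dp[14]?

 a  0  1  2  3  4  5  6  7  8  9 10 11 12 13 14 15 16 17
dp  0  -  -  -  1  -  -  1  2  -  1  1  3  -  2  2  4  2
(- denotes ∞ / unreachable)

2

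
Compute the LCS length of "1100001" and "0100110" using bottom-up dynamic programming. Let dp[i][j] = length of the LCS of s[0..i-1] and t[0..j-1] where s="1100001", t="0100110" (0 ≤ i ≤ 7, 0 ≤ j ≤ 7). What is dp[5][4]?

   ''  0  1  0  0  1  1  0
''  0  0  0  0  0  0  0  0
 1  0  0  1  1  1  1  1  1
 1  0  0  1  1  1  2  2  2
 0  0  1  1  2  2  2  2  3
 0  0  1  1  2  3  3  3  3
 0  0  1  1  2  3  3  3  4
 0  0  1  1  2  3  3  3  4
 1  0  1  2  2  3  4  4  4

3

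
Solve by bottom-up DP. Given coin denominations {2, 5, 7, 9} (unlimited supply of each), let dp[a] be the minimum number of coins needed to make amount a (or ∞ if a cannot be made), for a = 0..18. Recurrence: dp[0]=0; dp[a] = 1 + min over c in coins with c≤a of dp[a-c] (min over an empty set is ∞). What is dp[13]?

3

 a  0  1  2  3  4  5  6  7  8  9 10 11 12 13 14 15 16 17 18
dp  0  -  1  -  2  1  3  1  4  1  2  2  2  3  2  3  2  3  2
(- denotes ∞ / unreachable)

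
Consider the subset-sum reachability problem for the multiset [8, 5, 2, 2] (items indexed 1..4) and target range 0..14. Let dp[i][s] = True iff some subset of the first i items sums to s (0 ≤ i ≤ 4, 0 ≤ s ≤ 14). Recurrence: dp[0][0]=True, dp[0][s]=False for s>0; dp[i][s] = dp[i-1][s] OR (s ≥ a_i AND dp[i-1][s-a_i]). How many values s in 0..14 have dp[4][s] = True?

10

i\s   0   1   2   3   4   5   6   7   8   9  10  11  12  13  14
  0   T   F   F   F   F   F   F   F   F   F   F   F   F   F   F
  1   T   F   F   F   F   F   F   F   T   F   F   F   F   F   F
  2   T   F   F   F   F   T   F   F   T   F   F   F   F   T   F
  3   T   F   T   F   F   T   F   T   T   F   T   F   F   T   F
  4   T   F   T   F   T   T   F   T   T   T   T   F   T   T   F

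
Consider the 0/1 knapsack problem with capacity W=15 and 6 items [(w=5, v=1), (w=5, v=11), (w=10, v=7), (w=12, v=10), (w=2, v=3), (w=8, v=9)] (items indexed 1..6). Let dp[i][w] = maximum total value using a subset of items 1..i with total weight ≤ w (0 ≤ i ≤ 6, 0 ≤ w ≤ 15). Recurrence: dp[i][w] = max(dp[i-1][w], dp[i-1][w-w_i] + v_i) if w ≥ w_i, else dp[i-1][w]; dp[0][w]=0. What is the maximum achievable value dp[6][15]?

23

i\w   0   1   2   3   4   5   6   7   8   9  10  11  12  13  14  15
  0   0   0   0   0   0   0   0   0   0   0   0   0   0   0   0   0
  1   0   0   0   0   0   1   1   1   1   1   1   1   1   1   1   1
  2   0   0   0   0   0  11  11  11  11  11  12  12  12  12  12  12
  3   0   0   0   0   0  11  11  11  11  11  12  12  12  12  12  18
  4   0   0   0   0   0  11  11  11  11  11  12  12  12  12  12  18
  5   0   0   3   3   3  11  11  14  14  14  14  14  15  15  15  18
  6   0   0   3   3   3  11  11  14  14  14  14  14  15  20  20  23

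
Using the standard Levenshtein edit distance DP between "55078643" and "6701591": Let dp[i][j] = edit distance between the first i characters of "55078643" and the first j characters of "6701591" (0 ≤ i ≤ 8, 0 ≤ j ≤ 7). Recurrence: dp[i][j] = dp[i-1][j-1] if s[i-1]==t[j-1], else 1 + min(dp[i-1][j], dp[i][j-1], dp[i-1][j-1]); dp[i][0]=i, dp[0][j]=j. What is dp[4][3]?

3

   ''  6  7  0  1  5  9  1
''  0  1  2  3  4  5  6  7
 5  1  1  2  3  4  4  5  6
 5  2  2  2  3  4  4  5  6
 0  3  3  3  2  3  4  5  6
 7  4  4  3  3  3  4  5  6
 8  5  5  4  4  4  4  5  6
 6  6  5  5  5  5  5  5  6
 4  7  6  6  6  6  6  6  6
 3  8  7  7  7  7  7  7  7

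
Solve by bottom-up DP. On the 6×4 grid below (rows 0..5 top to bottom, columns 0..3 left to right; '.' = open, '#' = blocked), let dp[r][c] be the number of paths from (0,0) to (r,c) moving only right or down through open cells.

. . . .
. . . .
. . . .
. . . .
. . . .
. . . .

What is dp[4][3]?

r\c   0   1   2   3
  0   1   1   1   1
  1   1   2   3   4
  2   1   3   6  10
  3   1   4  10  20
  4   1   5  15  35
  5   1   6  21  56

35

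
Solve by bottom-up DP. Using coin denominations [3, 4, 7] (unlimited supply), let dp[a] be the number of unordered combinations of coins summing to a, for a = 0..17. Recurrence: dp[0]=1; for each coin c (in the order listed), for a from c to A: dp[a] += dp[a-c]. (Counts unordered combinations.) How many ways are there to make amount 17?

after  coin     0     1     2     3     4     5     6     7     8     9    10    11    12    13    14    15    16    17
          3     1     0     0     1     0     0     1     0     0     1     0     0     1     0     0     1     0     0
          4     1     0     0     1     1     0     1     1     1     1     1     1     2     1     1     2     2     1
          7     1     0     0     1     1     0     1     2     1     1     2     2     2     2     3     3     3     3

3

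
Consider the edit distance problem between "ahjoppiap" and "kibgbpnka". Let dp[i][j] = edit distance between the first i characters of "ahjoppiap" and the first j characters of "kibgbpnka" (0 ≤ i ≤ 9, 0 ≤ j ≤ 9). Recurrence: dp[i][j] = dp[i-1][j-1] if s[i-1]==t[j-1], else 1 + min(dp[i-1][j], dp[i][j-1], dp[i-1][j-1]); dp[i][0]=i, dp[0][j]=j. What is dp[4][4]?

   ''  k  i  b  g  b  p  n  k  a
''  0  1  2  3  4  5  6  7  8  9
 a  1  1  2  3  4  5  6  7  8  8
 h  2  2  2  3  4  5  6  7  8  9
 j  3  3  3  3  4  5  6  7  8  9
 o  4  4  4  4  4  5  6  7  8  9
 p  5  5  5  5  5  5  5  6  7  8
 p  6  6  6  6  6  6  5  6  7  8
 i  7  7  6  7  7  7  6  6  7  8
 a  8  8  7  7  8  8  7  7  7  7
 p  9  9  8  8  8  9  8  8  8  8

4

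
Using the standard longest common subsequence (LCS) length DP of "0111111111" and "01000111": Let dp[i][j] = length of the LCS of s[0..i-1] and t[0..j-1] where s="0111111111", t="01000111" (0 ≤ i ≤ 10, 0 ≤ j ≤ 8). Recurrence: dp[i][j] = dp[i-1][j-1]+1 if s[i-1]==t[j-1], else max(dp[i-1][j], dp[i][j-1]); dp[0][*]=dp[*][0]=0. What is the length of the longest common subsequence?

   ''  0  1  0  0  0  1  1  1
''  0  0  0  0  0  0  0  0  0
 0  0  1  1  1  1  1  1  1  1
 1  0  1  2  2  2  2  2  2  2
 1  0  1  2  2  2  2  3  3  3
 1  0  1  2  2  2  2  3  4  4
 1  0  1  2  2  2  2  3  4  5
 1  0  1  2  2  2  2  3  4  5
 1  0  1  2  2  2  2  3  4  5
 1  0  1  2  2  2  2  3  4  5
 1  0  1  2  2  2  2  3  4  5
 1  0  1  2  2  2  2  3  4  5

5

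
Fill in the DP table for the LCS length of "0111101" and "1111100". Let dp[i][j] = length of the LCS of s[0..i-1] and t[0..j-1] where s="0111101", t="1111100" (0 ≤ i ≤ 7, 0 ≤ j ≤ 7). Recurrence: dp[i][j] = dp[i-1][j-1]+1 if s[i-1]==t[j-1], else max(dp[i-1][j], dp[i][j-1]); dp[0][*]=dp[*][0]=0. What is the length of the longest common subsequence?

5

   ''  1  1  1  1  1  0  0
''  0  0  0  0  0  0  0  0
 0  0  0  0  0  0  0  1  1
 1  0  1  1  1  1  1  1  1
 1  0  1  2  2  2  2  2  2
 1  0  1  2  3  3  3  3  3
 1  0  1  2  3  4  4  4  4
 0  0  1  2  3  4  4  5  5
 1  0  1  2  3  4  5  5  5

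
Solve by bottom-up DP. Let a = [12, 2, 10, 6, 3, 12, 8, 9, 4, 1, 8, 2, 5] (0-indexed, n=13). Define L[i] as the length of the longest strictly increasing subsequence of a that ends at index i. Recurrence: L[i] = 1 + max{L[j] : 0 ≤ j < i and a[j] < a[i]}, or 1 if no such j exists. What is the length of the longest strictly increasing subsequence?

4

   i    0    1    2    3    4    5    6    7    8    9   10   11   12
a[i]   12    2   10    6    3   12    8    9    4    1    8    2    5
L[i]    1    1    2    2    2    3    3    4    3    1    4    2    4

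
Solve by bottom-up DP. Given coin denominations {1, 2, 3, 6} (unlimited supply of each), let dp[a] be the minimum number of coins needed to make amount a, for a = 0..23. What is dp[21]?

 a  0  1  2  3  4  5  6  7  8  9 10 11 12 13 14 15 16 17 18 19 20 21 22 23
dp  0  1  1  1  2  2  1  2  2  2  3  3  2  3  3  3  4  4  3  4  4  4  5  5

4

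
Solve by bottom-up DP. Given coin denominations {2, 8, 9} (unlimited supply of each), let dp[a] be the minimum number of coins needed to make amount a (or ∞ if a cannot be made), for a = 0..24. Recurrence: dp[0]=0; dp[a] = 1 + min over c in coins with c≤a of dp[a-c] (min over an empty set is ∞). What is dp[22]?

 a  0  1  2  3  4  5  6  7  8  9 10 11 12 13 14 15 16 17 18 19 20 21 22 23 24
dp  0  -  1  -  2  -  3  -  1  1  2  2  3  3  4  4  2  2  2  3  3  4  4  5  3
(- denotes ∞ / unreachable)

4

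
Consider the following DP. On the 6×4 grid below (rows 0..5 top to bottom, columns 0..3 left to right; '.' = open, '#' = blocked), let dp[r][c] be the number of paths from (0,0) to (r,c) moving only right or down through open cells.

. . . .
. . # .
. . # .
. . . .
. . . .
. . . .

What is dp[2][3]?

1

r\c   0   1   2   3
  0   1   1   1   1
  1   1   2   0   1
  2   1   3   0   1
  3   1   4   4   5
  4   1   5   9  14
  5   1   6  15  29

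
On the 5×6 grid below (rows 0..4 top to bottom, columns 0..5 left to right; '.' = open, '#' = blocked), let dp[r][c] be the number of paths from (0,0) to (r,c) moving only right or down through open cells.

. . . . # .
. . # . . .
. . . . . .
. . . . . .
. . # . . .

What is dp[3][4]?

16

r\c   0   1   2   3   4   5
  0   1   1   1   1   0   0
  1   1   2   0   1   1   1
  2   1   3   3   4   5   6
  3   1   4   7  11  16  22
  4   1   5   0  11  27  49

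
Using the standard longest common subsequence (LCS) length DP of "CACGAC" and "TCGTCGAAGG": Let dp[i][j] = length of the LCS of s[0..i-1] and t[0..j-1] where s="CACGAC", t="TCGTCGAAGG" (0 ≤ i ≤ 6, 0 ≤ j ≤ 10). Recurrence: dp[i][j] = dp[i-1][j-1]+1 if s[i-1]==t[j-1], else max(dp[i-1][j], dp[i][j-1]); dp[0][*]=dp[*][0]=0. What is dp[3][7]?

2

   ''  T  C  G  T  C  G  A  A  G  G
''  0  0  0  0  0  0  0  0  0  0  0
 C  0  0  1  1  1  1  1  1  1  1  1
 A  0  0  1  1  1  1  1  2  2  2  2
 C  0  0  1  1  1  2  2  2  2  2  2
 G  0  0  1  2  2  2  3  3  3  3  3
 A  0  0  1  2  2  2  3  4  4  4  4
 C  0  0  1  2  2  3  3  4  4  4  4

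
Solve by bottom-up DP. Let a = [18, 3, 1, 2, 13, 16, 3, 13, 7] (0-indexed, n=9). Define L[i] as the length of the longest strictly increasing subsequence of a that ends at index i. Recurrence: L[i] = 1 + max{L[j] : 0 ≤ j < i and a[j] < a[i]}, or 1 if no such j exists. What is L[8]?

   i    0    1    2    3    4    5    6    7    8
a[i]   18    3    1    2   13   16    3   13    7
L[i]    1    1    1    2    3    4    3    4    4

4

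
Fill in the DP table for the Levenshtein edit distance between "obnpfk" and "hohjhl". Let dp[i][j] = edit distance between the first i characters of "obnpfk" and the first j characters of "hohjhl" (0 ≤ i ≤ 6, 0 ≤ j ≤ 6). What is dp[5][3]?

   ''  h  o  h  j  h  l
''  0  1  2  3  4  5  6
 o  1  1  1  2  3  4  5
 b  2  2  2  2  3  4  5
 n  3  3  3  3  3  4  5
 p  4  4  4  4  4  4  5
 f  5  5  5  5  5  5  5
 k  6  6  6  6  6  6  6

5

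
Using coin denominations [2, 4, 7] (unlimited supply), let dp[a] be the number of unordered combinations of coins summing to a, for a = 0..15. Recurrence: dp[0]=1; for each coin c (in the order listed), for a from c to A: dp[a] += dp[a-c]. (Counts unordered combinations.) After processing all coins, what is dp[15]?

after  coin     0     1     2     3     4     5     6     7     8     9    10    11    12    13    14    15
          2     1     0     1     0     1     0     1     0     1     0     1     0     1     0     1     0
          4     1     0     1     0     2     0     2     0     3     0     3     0     4     0     4     0
          7     1     0     1     0     2     0     2     1     3     1     3     2     4     2     5     3

3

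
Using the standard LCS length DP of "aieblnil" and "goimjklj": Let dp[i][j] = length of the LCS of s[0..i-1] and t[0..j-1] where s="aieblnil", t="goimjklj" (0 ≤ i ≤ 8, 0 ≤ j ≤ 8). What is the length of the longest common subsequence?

2

   ''  g  o  i  m  j  k  l  j
''  0  0  0  0  0  0  0  0  0
 a  0  0  0  0  0  0  0  0  0
 i  0  0  0  1  1  1  1  1  1
 e  0  0  0  1  1  1  1  1  1
 b  0  0  0  1  1  1  1  1  1
 l  0  0  0  1  1  1  1  2  2
 n  0  0  0  1  1  1  1  2  2
 i  0  0  0  1  1  1  1  2  2
 l  0  0  0  1  1  1  1  2  2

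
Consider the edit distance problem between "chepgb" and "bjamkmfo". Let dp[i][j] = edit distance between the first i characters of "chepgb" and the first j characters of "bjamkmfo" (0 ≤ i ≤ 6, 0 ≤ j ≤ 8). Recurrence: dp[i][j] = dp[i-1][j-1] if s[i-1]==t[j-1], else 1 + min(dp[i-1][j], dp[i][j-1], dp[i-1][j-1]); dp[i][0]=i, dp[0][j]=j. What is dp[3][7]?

   ''  b  j  a  m  k  m  f  o
''  0  1  2  3  4  5  6  7  8
 c  1  1  2  3  4  5  6  7  8
 h  2  2  2  3  4  5  6  7  8
 e  3  3  3  3  4  5  6  7  8
 p  4  4  4  4  4  5  6  7  8
 g  5  5  5  5  5  5  6  7  8
 b  6  5  6  6  6  6  6  7  8

7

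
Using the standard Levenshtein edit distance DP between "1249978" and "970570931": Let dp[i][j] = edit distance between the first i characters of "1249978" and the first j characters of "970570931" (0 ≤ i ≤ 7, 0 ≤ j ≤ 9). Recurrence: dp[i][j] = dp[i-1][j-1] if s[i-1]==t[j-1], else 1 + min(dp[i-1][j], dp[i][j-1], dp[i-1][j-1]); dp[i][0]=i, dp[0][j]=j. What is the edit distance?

8

   ''  9  7  0  5  7  0  9  3  1
''  0  1  2  3  4  5  6  7  8  9
 1  1  1  2  3  4  5  6  7  8  8
 2  2  2  2  3  4  5  6  7  8  9
 4  3  3  3  3  4  5  6  7  8  9
 9  4  3  4  4  4  5  6  6  7  8
 9  5  4  4  5  5  5  6  6  7  8
 7  6  5  4  5  6  5  6  7  7  8
 8  7  6  5  5  6  6  6  7  8  8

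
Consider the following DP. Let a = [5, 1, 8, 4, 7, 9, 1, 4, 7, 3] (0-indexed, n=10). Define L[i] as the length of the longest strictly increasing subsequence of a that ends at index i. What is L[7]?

2

   i    0    1    2    3    4    5    6    7    8    9
a[i]    5    1    8    4    7    9    1    4    7    3
L[i]    1    1    2    2    3    4    1    2    3    2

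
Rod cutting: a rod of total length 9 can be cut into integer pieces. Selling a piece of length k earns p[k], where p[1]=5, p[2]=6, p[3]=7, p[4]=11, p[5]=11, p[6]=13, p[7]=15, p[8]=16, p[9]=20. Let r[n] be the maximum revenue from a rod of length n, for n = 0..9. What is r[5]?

   n    0    1    2    3    4    5    6    7    8    9
r[n]    0    5   10   15   20   25   30   35   40   45

25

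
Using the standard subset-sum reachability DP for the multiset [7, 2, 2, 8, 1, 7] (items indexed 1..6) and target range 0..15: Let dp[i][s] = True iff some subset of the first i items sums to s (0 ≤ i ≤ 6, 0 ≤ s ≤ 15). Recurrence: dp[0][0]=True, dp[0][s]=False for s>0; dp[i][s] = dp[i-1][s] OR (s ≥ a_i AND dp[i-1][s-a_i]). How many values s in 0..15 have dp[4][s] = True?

i\s   0   1   2   3   4   5   6   7   8   9  10  11  12  13  14  15
  0   T   F   F   F   F   F   F   F   F   F   F   F   F   F   F   F
  1   T   F   F   F   F   F   F   T   F   F   F   F   F   F   F   F
  2   T   F   T   F   F   F   F   T   F   T   F   F   F   F   F   F
  3   T   F   T   F   T   F   F   T   F   T   F   T   F   F   F   F
  4   T   F   T   F   T   F   F   T   T   T   T   T   T   F   F   T
  5   T   T   T   T   T   T   F   T   T   T   T   T   T   T   F   T
  6   T   T   T   T   T   T   F   T   T   T   T   T   T   T   T   T

10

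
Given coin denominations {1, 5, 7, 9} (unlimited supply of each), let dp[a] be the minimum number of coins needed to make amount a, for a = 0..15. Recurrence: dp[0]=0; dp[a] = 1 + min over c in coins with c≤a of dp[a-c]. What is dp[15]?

 a  0  1  2  3  4  5  6  7  8  9 10 11 12 13 14 15
dp  0  1  2  3  4  1  2  1  2  1  2  3  2  3  2  3

3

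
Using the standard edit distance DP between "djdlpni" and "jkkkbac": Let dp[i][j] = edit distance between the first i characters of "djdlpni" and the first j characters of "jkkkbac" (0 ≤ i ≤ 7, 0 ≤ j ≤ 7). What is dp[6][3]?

5

   ''  j  k  k  k  b  a  c
''  0  1  2  3  4  5  6  7
 d  1  1  2  3  4  5  6  7
 j  2  1  2  3  4  5  6  7
 d  3  2  2  3  4  5  6  7
 l  4  3  3  3  4  5  6  7
 p  5  4  4  4  4  5  6  7
 n  6  5  5  5  5  5  6  7
 i  7  6  6  6  6  6  6  7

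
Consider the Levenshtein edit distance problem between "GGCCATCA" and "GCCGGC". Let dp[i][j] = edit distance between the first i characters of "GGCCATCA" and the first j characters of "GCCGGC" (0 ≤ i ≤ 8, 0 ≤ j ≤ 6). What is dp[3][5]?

3

   ''  G  C  C  G  G  C
''  0  1  2  3  4  5  6
 G  1  0  1  2  3  4  5
 G  2  1  1  2  2  3  4
 C  3  2  1  1  2  3  3
 C  4  3  2  1  2  3  3
 A  5  4  3  2  2  3  4
 T  6  5  4  3  3  3  4
 C  7  6  5  4  4  4  3
 A  8  7  6  5  5  5  4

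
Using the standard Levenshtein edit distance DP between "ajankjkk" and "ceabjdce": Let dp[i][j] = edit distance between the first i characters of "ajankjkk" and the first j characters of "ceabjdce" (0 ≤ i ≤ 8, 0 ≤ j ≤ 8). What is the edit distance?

   ''  c  e  a  b  j  d  c  e
''  0  1  2  3  4  5  6  7  8
 a  1  1  2  2  3  4  5  6  7
 j  2  2  2  3  3  3  4  5  6
 a  3  3  3  2  3  4  4  5  6
 n  4  4  4  3  3  4  5  5  6
 k  5  5  5  4  4  4  5  6  6
 j  6  6  6  5  5  4  5  6  7
 k  7  7  7  6  6  5  5  6  7
 k  8  8  8  7  7  6  6  6  7

7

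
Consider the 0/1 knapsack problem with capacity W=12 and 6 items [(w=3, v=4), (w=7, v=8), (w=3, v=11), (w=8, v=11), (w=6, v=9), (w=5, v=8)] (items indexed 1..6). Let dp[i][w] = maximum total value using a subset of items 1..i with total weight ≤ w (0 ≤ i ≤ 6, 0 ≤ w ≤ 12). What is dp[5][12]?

i\w   0   1   2   3   4   5   6   7   8   9  10  11  12
  0   0   0   0   0   0   0   0   0   0   0   0   0   0
  1   0   0   0   4   4   4   4   4   4   4   4   4   4
  2   0   0   0   4   4   4   4   8   8   8  12  12  12
  3   0   0   0  11  11  11  15  15  15  15  19  19  19
  4   0   0   0  11  11  11  15  15  15  15  19  22  22
  5   0   0   0  11  11  11  15  15  15  20  20  22  24
  6   0   0   0  11  11  11  15  15  19  20  20  23  24

24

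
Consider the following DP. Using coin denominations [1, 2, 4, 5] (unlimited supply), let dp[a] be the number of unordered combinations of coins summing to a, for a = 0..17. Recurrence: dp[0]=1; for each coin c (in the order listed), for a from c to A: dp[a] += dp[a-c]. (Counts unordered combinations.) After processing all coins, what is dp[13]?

after  coin     0     1     2     3     4     5     6     7     8     9    10    11    12    13    14    15    16    17
          1     1     1     1     1     1     1     1     1     1     1     1     1     1     1     1     1     1     1
          2     1     1     2     2     3     3     4     4     5     5     6     6     7     7     8     8     9     9
          4     1     1     2     2     4     4     6     6     9     9    12    12    16    16    20    20    25    25
          5     1     1     2     2     4     5     7     8    11    13    17    19    24    27    33    37    44    49

27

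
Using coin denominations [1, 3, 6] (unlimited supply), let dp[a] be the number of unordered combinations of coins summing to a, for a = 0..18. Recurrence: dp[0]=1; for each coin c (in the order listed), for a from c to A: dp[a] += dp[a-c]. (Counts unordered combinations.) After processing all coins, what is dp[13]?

after  coin     0     1     2     3     4     5     6     7     8     9    10    11    12    13    14    15    16    17    18
          1     1     1     1     1     1     1     1     1     1     1     1     1     1     1     1     1     1     1     1
          3     1     1     1     2     2     2     3     3     3     4     4     4     5     5     5     6     6     6     7
          6     1     1     1     2     2     2     4     4     4     6     6     6     9     9     9    12    12    12    16

9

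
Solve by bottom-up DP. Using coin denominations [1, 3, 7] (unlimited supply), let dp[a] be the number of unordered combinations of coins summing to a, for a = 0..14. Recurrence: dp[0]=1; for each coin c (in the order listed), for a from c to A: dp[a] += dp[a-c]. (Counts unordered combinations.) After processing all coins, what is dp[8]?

after  coin     0     1     2     3     4     5     6     7     8     9    10    11    12    13    14
          1     1     1     1     1     1     1     1     1     1     1     1     1     1     1     1
          3     1     1     1     2     2     2     3     3     3     4     4     4     5     5     5
          7     1     1     1     2     2     2     3     4     4     5     6     6     7     8     9

4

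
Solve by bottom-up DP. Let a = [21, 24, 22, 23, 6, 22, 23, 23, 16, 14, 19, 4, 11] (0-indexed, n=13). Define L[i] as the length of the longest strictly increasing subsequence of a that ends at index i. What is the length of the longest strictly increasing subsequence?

   i    0    1    2    3    4    5    6    7    8    9   10   11   12
a[i]   21   24   22   23    6   22   23   23   16   14   19    4   11
L[i]    1    2    2    3    1    2    3    3    2    2    3    1    2

3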